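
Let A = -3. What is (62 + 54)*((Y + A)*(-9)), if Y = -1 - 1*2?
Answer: 6264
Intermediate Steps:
Y = -3 (Y = -1 - 2 = -3)
(62 + 54)*((Y + A)*(-9)) = (62 + 54)*((-3 - 3)*(-9)) = 116*(-6*(-9)) = 116*54 = 6264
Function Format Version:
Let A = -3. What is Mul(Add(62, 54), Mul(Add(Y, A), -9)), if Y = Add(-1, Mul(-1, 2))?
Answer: 6264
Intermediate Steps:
Y = -3 (Y = Add(-1, -2) = -3)
Mul(Add(62, 54), Mul(Add(Y, A), -9)) = Mul(Add(62, 54), Mul(Add(-3, -3), -9)) = Mul(116, Mul(-6, -9)) = Mul(116, 54) = 6264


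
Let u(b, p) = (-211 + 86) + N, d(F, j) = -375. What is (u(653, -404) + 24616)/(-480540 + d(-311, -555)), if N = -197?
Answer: -8098/160305 ≈ -0.050516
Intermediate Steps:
u(b, p) = -322 (u(b, p) = (-211 + 86) - 197 = -125 - 197 = -322)
(u(653, -404) + 24616)/(-480540 + d(-311, -555)) = (-322 + 24616)/(-480540 - 375) = 24294/(-480915) = 24294*(-1/480915) = -8098/160305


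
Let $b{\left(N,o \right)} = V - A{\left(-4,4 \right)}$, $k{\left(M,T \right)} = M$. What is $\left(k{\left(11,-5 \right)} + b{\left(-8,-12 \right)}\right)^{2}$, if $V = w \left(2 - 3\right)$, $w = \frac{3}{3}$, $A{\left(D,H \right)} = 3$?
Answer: $49$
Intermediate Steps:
$w = 1$ ($w = 3 \cdot \frac{1}{3} = 1$)
$V = -1$ ($V = 1 \left(2 - 3\right) = 1 \left(-1\right) = -1$)
$b{\left(N,o \right)} = -4$ ($b{\left(N,o \right)} = -1 - 3 = -4$)
$\left(k{\left(11,-5 \right)} + b{\left(-8,-12 \right)}\right)^{2} = \left(11 - 4\right)^{2} = 7^{2} = 49$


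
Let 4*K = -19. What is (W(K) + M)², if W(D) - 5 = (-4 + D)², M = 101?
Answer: 8532241/256 ≈ 33329.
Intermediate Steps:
K = -19/4 (K = (¼)*(-19) = -19/4 ≈ -4.7500)
W(D) = 5 + (-4 + D)²
(W(K) + M)² = ((5 + (-4 - 19/4)²) + 101)² = ((5 + (-35/4)²) + 101)² = ((5 + 1225/16) + 101)² = (1305/16 + 101)² = (2921/16)² = 8532241/256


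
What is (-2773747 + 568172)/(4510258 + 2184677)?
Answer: -441115/1338987 ≈ -0.32944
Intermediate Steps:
(-2773747 + 568172)/(4510258 + 2184677) = -2205575/6694935 = -2205575*1/6694935 = -441115/1338987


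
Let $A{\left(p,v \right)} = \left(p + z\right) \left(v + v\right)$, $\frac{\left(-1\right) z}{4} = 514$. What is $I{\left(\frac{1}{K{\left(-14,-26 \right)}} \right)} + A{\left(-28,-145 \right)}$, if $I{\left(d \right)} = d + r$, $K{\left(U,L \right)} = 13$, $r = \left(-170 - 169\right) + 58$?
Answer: $\frac{7853028}{13} \approx 6.0408 \cdot 10^{5}$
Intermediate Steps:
$r = -281$ ($r = -339 + 58 = -281$)
$z = -2056$ ($z = \left(-4\right) 514 = -2056$)
$I{\left(d \right)} = -281 + d$ ($I{\left(d \right)} = d - 281 = -281 + d$)
$A{\left(p,v \right)} = 2 v \left(-2056 + p\right)$ ($A{\left(p,v \right)} = \left(p - 2056\right) \left(v + v\right) = \left(-2056 + p\right) 2 v = 2 v \left(-2056 + p\right)$)
$I{\left(\frac{1}{K{\left(-14,-26 \right)}} \right)} + A{\left(-28,-145 \right)} = \left(-281 + \frac{1}{13}\right) + 2 \left(-145\right) \left(-2056 - 28\right) = \left(-281 + \frac{1}{13}\right) + 2 \left(-145\right) \left(-2084\right) = - \frac{3652}{13} + 604360 = \frac{7853028}{13}$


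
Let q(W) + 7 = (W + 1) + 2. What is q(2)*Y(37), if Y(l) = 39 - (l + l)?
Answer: 70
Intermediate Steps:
q(W) = -4 + W (q(W) = -7 + ((W + 1) + 2) = -7 + ((1 + W) + 2) = -7 + (3 + W) = -4 + W)
Y(l) = 39 - 2*l
q(2)*Y(37) = (-4 + 2)*(39 - 2*37) = -2*(39 - 74) = -2*(-35) = 70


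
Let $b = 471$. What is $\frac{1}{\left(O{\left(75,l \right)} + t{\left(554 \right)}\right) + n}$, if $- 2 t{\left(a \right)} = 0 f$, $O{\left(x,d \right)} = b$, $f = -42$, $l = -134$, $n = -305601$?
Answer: $- \frac{1}{305130} \approx -3.2773 \cdot 10^{-6}$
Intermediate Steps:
$O{\left(x,d \right)} = 471$
$t{\left(a \right)} = 0$ ($t{\left(a \right)} = - \frac{0 \left(-42\right)}{2} = \left(- \frac{1}{2}\right) 0 = 0$)
$\frac{1}{\left(O{\left(75,l \right)} + t{\left(554 \right)}\right) + n} = \frac{1}{\left(471 + 0\right) - 305601} = \frac{1}{471 - 305601} = \frac{1}{-305130} = - \frac{1}{305130}$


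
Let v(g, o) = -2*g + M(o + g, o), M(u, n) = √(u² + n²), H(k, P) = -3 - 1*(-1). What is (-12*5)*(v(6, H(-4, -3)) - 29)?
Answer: 2460 - 120*√5 ≈ 2191.7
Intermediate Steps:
H(k, P) = -2 (H(k, P) = -3 + 1 = -2)
M(u, n) = √(n² + u²)
v(g, o) = √(o² + (g + o)²) - 2*g (v(g, o) = -2*g + √(o² + (o + g)²) = -2*g + √(o² + (g + o)²) = √(o² + (g + o)²) - 2*g)
(-12*5)*(v(6, H(-4, -3)) - 29) = (-12*5)*((√((-2)² + (6 - 2)²) - 2*6) - 29) = -60*((√(4 + 4²) - 12) - 29) = -60*((√(4 + 16) - 12) - 29) = -60*((√20 - 12) - 29) = -60*((2*√5 - 12) - 29) = -60*((-12 + 2*√5) - 29) = -60*(-41 + 2*√5) = 2460 - 120*√5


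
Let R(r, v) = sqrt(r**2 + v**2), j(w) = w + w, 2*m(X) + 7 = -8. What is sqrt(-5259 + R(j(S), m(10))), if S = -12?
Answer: sqrt(-21036 + 6*sqrt(281))/2 ≈ 72.345*I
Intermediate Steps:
m(X) = -15/2 (m(X) = -7/2 + (1/2)*(-8) = -7/2 - 4 = -15/2)
j(w) = 2*w
sqrt(-5259 + R(j(S), m(10))) = sqrt(-5259 + sqrt((2*(-12))**2 + (-15/2)**2)) = sqrt(-5259 + sqrt((-24)**2 + 225/4)) = sqrt(-5259 + sqrt(576 + 225/4)) = sqrt(-5259 + sqrt(2529/4)) = sqrt(-5259 + 3*sqrt(281)/2)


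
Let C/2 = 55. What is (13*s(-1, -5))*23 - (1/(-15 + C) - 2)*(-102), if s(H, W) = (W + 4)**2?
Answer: 9127/95 ≈ 96.074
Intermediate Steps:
C = 110 (C = 2*55 = 110)
s(H, W) = (4 + W)**2
(13*s(-1, -5))*23 - (1/(-15 + C) - 2)*(-102) = (13*(4 - 5)**2)*23 - (1/(-15 + 110) - 2)*(-102) = (13*(-1)**2)*23 - (1/95 - 2)*(-102) = (13*1)*23 - (1/95 - 2)*(-102) = 13*23 - (-189)*(-102)/95 = 299 - 1*19278/95 = 299 - 19278/95 = 9127/95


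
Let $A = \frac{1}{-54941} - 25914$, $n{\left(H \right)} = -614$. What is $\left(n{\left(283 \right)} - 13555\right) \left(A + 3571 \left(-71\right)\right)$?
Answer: $\frac{217544267963364}{54941} \approx 3.9596 \cdot 10^{9}$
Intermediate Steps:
$A = - \frac{1423741075}{54941}$ ($A = - \frac{1}{54941} - 25914 = - \frac{1423741075}{54941} \approx -25914.0$)
$\left(n{\left(283 \right)} - 13555\right) \left(A + 3571 \left(-71\right)\right) = \left(-614 - 13555\right) \left(- \frac{1423741075}{54941} + 3571 \left(-71\right)\right) = - 14169 \left(- \frac{1423741075}{54941} - 253541\right) = \left(-14169\right) \left(- \frac{15353537156}{54941}\right) = \frac{217544267963364}{54941}$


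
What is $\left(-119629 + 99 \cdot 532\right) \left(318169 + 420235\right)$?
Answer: $-49444270244$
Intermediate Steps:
$\left(-119629 + 99 \cdot 532\right) \left(318169 + 420235\right) = \left(-119629 + 52668\right) 738404 = \left(-66961\right) 738404 = -49444270244$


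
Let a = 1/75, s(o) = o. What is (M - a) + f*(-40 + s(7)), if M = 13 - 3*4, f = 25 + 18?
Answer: -106351/75 ≈ -1418.0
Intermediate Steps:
f = 43
a = 1/75 ≈ 0.013333
M = 1 (M = 13 - 12 = 1)
(M - a) + f*(-40 + s(7)) = (1 - 1*1/75) + 43*(-40 + 7) = (1 - 1/75) + 43*(-33) = 74/75 - 1419 = -106351/75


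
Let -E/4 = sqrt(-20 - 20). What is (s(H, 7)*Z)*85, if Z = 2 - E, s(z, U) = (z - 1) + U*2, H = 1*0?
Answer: 2210 + 8840*I*sqrt(10) ≈ 2210.0 + 27955.0*I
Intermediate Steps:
H = 0
E = -8*I*sqrt(10) (E = -4*sqrt(-20 - 20) = -8*I*sqrt(10) ≈ -25.298*I)
s(z, U) = -1 + z + 2*U (s(z, U) = (-1 + z) + 2*U = -1 + z + 2*U)
Z = 2 + 8*I*sqrt(10) (Z = 2 - (-8)*I*sqrt(10) = 2 + 8*I*sqrt(10) ≈ 2.0 + 25.298*I)
(s(H, 7)*Z)*85 = ((-1 + 0 + 2*7)*(2 + 8*I*sqrt(10)))*85 = ((-1 + 0 + 14)*(2 + 8*I*sqrt(10)))*85 = (13*(2 + 8*I*sqrt(10)))*85 = (26 + 104*I*sqrt(10))*85 = 2210 + 8840*I*sqrt(10)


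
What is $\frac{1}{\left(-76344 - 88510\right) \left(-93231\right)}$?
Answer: $\frac{1}{15369503274} \approx 6.5064 \cdot 10^{-11}$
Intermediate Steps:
$\frac{1}{\left(-76344 - 88510\right) \left(-93231\right)} = \frac{1}{-164854} \left(- \frac{1}{93231}\right) = \left(- \frac{1}{164854}\right) \left(- \frac{1}{93231}\right) = \frac{1}{15369503274}$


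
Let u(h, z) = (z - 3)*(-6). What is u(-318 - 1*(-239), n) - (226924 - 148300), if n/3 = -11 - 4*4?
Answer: -78120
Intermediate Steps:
n = -81 (n = 3*(-11 - 4*4) = 3*(-11 - 16) = 3*(-27) = -81)
u(h, z) = 18 - 6*z (u(h, z) = (-3 + z)*(-6) = 18 - 6*z)
u(-318 - 1*(-239), n) - (226924 - 148300) = (18 - 6*(-81)) - (226924 - 148300) = (18 + 486) - 1*78624 = 504 - 78624 = -78120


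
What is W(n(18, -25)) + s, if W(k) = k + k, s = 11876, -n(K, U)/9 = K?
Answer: 11552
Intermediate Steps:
n(K, U) = -9*K
W(k) = 2*k
W(n(18, -25)) + s = 2*(-9*18) + 11876 = 2*(-162) + 11876 = -324 + 11876 = 11552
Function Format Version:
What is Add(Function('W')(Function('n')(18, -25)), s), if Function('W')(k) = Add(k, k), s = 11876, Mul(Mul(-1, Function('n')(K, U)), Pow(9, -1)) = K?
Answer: 11552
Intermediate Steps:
Function('n')(K, U) = Mul(-9, K)
Function('W')(k) = Mul(2, k)
Add(Function('W')(Function('n')(18, -25)), s) = Add(Mul(2, Mul(-9, 18)), 11876) = Add(Mul(2, -162), 11876) = Add(-324, 11876) = 11552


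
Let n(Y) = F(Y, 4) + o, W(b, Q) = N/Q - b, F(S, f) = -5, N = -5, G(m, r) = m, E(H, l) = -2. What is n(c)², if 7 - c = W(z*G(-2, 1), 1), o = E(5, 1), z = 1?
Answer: 49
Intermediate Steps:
o = -2
W(b, Q) = -b - 5/Q (W(b, Q) = -5/Q - b = -b - 5/Q)
c = 10 (c = 7 - (-(-2) - 5/1) = 7 - (-1*(-2) - 5*1) = 7 - (2 - 5) = 7 - 1*(-3) = 7 + 3 = 10)
n(Y) = -7 (n(Y) = -5 - 2 = -7)
n(c)² = (-7)² = 49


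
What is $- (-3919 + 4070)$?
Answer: $-151$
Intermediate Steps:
$- (-3919 + 4070) = \left(-1\right) 151 = -151$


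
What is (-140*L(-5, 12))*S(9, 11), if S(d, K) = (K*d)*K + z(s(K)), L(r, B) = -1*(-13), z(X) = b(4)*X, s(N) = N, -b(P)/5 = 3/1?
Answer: -1681680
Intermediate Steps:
b(P) = -15 (b(P) = -15/1 = -15)
z(X) = -15*X
L(r, B) = 13
S(d, K) = -15*K + d*K**2 (S(d, K) = (K*d)*K - 15*K = d*K**2 - 15*K = -15*K + d*K**2)
(-140*L(-5, 12))*S(9, 11) = (-140*13)*(11*(-15 + 11*9)) = -20020*(-15 + 99) = -20020*84 = -1820*924 = -1681680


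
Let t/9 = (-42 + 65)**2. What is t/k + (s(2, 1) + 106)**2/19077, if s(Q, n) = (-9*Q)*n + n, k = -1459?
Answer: -79268858/27833343 ≈ -2.8480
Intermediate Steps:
s(Q, n) = n - 9*Q*n (s(Q, n) = -9*Q*n + n = n - 9*Q*n)
t = 4761 (t = 9*(-42 + 65)**2 = 9*23**2 = 9*529 = 4761)
t/k + (s(2, 1) + 106)**2/19077 = 4761/(-1459) + (1*(1 - 9*2) + 106)**2/19077 = 4761*(-1/1459) + (1*(1 - 18) + 106)**2*(1/19077) = -4761/1459 + (1*(-17) + 106)**2*(1/19077) = -4761/1459 + (-17 + 106)**2*(1/19077) = -4761/1459 + 89**2*(1/19077) = -4761/1459 + 7921*(1/19077) = -4761/1459 + 7921/19077 = -79268858/27833343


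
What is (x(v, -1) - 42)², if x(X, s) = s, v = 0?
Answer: 1849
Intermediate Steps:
(x(v, -1) - 42)² = (-1 - 42)² = (-43)² = 1849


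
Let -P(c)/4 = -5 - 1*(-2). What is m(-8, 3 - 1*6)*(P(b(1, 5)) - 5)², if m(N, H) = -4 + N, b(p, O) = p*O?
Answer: -588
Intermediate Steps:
b(p, O) = O*p
P(c) = 12 (P(c) = -4*(-5 - 1*(-2)) = -4*(-5 + 2) = -4*(-3) = 12)
m(-8, 3 - 1*6)*(P(b(1, 5)) - 5)² = (-4 - 8)*(12 - 5)² = -12*7² = -12*49 = -588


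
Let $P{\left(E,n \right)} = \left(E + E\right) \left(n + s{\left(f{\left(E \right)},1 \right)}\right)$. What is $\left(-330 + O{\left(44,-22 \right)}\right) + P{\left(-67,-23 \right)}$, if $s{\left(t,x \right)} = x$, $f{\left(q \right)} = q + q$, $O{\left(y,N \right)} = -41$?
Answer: $2577$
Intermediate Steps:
$f{\left(q \right)} = 2 q$
$P{\left(E,n \right)} = 2 E \left(1 + n\right)$ ($P{\left(E,n \right)} = \left(E + E\right) \left(n + 1\right) = 2 E \left(1 + n\right)$)
$\left(-330 + O{\left(44,-22 \right)}\right) + P{\left(-67,-23 \right)} = \left(-330 - 41\right) + 2 \left(-67\right) \left(1 - 23\right) = -371 + 2 \left(-67\right) \left(-22\right) = -371 + 2948 = 2577$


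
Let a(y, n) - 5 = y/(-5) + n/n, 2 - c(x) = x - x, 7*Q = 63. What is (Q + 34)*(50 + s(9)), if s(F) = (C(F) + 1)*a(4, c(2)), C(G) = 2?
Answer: 14104/5 ≈ 2820.8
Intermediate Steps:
Q = 9 (Q = (⅐)*63 = 9)
c(x) = 2 (c(x) = 2 - (x - x) = 2 - 1*0 = 2 + 0 = 2)
a(y, n) = 6 - y/5 (a(y, n) = 5 + (y/(-5) + n/n) = 5 + (y*(-⅕) + 1) = 5 + (-y/5 + 1) = 5 + (1 - y/5) = 6 - y/5)
s(F) = 78/5 (s(F) = (2 + 1)*(6 - ⅕*4) = 3*(6 - ⅘) = 3*(26/5) = 78/5)
(Q + 34)*(50 + s(9)) = (9 + 34)*(50 + 78/5) = 43*(328/5) = 14104/5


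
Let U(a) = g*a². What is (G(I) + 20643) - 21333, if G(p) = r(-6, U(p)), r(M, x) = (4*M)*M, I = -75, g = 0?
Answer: -546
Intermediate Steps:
U(a) = 0 (U(a) = 0*a² = 0)
r(M, x) = 4*M²
G(p) = 144 (G(p) = 4*(-6)² = 4*36 = 144)
(G(I) + 20643) - 21333 = (144 + 20643) - 21333 = 20787 - 21333 = -546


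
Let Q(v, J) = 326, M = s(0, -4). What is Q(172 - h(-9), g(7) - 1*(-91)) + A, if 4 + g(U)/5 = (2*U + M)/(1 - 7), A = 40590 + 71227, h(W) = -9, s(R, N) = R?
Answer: 112143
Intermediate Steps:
M = 0
A = 111817
g(U) = -20 - 5*U/3 (g(U) = -20 + 5*((2*U + 0)/(1 - 7)) = -20 + 5*((2*U)/(-6)) = -20 + 5*((2*U)*(-1/6)) = -20 + 5*(-U/3) = -20 - 5*U/3)
Q(172 - h(-9), g(7) - 1*(-91)) + A = 326 + 111817 = 112143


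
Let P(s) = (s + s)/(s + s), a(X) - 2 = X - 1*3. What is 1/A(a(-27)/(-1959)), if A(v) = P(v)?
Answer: 1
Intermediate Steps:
a(X) = -1 + X (a(X) = 2 + (X - 1*3) = 2 + (X - 3) = 2 + (-3 + X) = -1 + X)
P(s) = 1 (P(s) = (2*s)/((2*s)) = (2*s)*(1/(2*s)) = 1)
A(v) = 1
1/A(a(-27)/(-1959)) = 1/1 = 1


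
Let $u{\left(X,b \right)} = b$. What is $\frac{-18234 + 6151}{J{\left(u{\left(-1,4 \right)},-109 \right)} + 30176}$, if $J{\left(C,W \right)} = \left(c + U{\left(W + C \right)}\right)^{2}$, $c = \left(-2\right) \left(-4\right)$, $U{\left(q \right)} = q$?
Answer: $- \frac{12083}{39585} \approx -0.30524$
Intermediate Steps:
$c = 8$
$J{\left(C,W \right)} = \left(8 + C + W\right)^{2}$ ($J{\left(C,W \right)} = \left(8 + \left(W + C\right)\right)^{2} = \left(8 + \left(C + W\right)\right)^{2} = \left(8 + C + W\right)^{2}$)
$\frac{-18234 + 6151}{J{\left(u{\left(-1,4 \right)},-109 \right)} + 30176} = \frac{-18234 + 6151}{\left(8 + 4 - 109\right)^{2} + 30176} = - \frac{12083}{\left(-97\right)^{2} + 30176} = - \frac{12083}{9409 + 30176} = - \frac{12083}{39585}$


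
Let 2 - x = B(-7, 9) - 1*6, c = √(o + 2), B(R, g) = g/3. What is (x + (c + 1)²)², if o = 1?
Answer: 93 + 36*√3 ≈ 155.35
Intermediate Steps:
B(R, g) = g/3 (B(R, g) = g*(⅓) = g/3)
c = √3 (c = √(1 + 2) = √3 ≈ 1.7320)
x = 5 (x = 2 - ((⅓)*9 - 1*6) = 2 - (3 - 6) = 2 - 1*(-3) = 2 + 3 = 5)
(x + (c + 1)²)² = (5 + (√3 + 1)²)² = (5 + (1 + √3)²)²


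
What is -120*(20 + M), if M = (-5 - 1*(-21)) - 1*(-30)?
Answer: -7920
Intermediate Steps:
M = 46 (M = (-5 + 21) + 30 = 16 + 30 = 46)
-120*(20 + M) = -120*(20 + 46) = -120*66 = -7920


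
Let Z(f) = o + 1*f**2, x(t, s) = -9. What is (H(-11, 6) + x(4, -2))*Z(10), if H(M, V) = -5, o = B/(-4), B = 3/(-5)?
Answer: -14021/10 ≈ -1402.1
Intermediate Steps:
B = -3/5 (B = 3*(-1/5) = -3/5 ≈ -0.60000)
o = 3/20 (o = -3/5/(-4) = -3/5*(-1/4) = 3/20 ≈ 0.15000)
Z(f) = 3/20 + f**2 (Z(f) = 3/20 + 1*f**2 = 3/20 + f**2)
(H(-11, 6) + x(4, -2))*Z(10) = (-5 - 9)*(3/20 + 10**2) = -14*(3/20 + 100) = -14*2003/20 = -14021/10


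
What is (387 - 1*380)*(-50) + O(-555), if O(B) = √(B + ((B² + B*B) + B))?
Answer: -350 + 2*√153735 ≈ 434.18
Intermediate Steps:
O(B) = √(2*B + 2*B²) (O(B) = √(B + ((B² + B²) + B)) = √(B + (2*B² + B)) = √(B + (B + 2*B²)) = √(2*B + 2*B²))
(387 - 1*380)*(-50) + O(-555) = (387 - 1*380)*(-50) + √2*√(-555*(1 - 555)) = (387 - 380)*(-50) + √2*√(-555*(-554)) = 7*(-50) + √2*√307470 = -350 + 2*√153735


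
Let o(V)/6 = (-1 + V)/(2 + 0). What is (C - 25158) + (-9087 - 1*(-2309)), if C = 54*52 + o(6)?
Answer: -29113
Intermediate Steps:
o(V) = -3 + 3*V (o(V) = 6*((-1 + V)/(2 + 0)) = 6*((-1 + V)/2) = 6*((-1 + V)*(½)) = 6*(-½ + V/2) = -3 + 3*V)
C = 2823 (C = 54*52 + (-3 + 3*6) = 2808 + (-3 + 18) = 2808 + 15 = 2823)
(C - 25158) + (-9087 - 1*(-2309)) = (2823 - 25158) + (-9087 - 1*(-2309)) = -22335 + (-9087 + 2309) = -22335 - 6778 = -29113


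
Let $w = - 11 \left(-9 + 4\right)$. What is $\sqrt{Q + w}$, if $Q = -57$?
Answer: $i \sqrt{2} \approx 1.4142 i$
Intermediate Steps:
$w = 55$ ($w = \left(-11\right) \left(-5\right) = 55$)
$\sqrt{Q + w} = \sqrt{-57 + 55} = \sqrt{-2} = i \sqrt{2}$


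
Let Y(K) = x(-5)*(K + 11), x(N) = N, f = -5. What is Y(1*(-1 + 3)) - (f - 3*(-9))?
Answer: -87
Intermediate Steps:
Y(K) = -55 - 5*K (Y(K) = -5*(K + 11) = -5*(11 + K) = -55 - 5*K)
Y(1*(-1 + 3)) - (f - 3*(-9)) = (-55 - 5*(-1 + 3)) - (-5 - 3*(-9)) = (-55 - 5*2) - (-5 + 27) = (-55 - 5*2) - 1*22 = (-55 - 10) - 22 = -65 - 22 = -87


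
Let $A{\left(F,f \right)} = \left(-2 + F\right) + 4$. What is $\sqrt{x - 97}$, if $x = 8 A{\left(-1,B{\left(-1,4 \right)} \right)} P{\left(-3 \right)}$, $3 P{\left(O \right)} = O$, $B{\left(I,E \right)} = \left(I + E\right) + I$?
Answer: $i \sqrt{105} \approx 10.247 i$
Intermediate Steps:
$B{\left(I,E \right)} = E + 2 I$ ($B{\left(I,E \right)} = \left(E + I\right) + I = E + 2 I$)
$P{\left(O \right)} = \frac{O}{3}$
$A{\left(F,f \right)} = 2 + F$
$x = -8$ ($x = 8 \left(2 - 1\right) \frac{1}{3} \left(-3\right) = 8 \cdot 1 \left(-1\right) = 8 \left(-1\right) = -8$)
$\sqrt{x - 97} = \sqrt{-8 - 97} = \sqrt{-105} = i \sqrt{105}$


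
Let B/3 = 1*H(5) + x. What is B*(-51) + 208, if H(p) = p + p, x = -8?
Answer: -98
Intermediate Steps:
H(p) = 2*p
B = 6 (B = 3*(1*(2*5) - 8) = 3*(1*10 - 8) = 3*(10 - 8) = 3*2 = 6)
B*(-51) + 208 = 6*(-51) + 208 = -306 + 208 = -98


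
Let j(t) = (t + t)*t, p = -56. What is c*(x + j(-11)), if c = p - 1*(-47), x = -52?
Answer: -1710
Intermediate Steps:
c = -9 (c = -56 - 1*(-47) = -56 + 47 = -9)
j(t) = 2*t² (j(t) = (2*t)*t = 2*t²)
c*(x + j(-11)) = -9*(-52 + 2*(-11)²) = -9*(-52 + 2*121) = -9*(-52 + 242) = -9*190 = -1710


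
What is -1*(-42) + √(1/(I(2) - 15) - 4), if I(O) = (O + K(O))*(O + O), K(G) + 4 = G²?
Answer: 42 + I*√203/7 ≈ 42.0 + 2.0354*I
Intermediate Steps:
K(G) = -4 + G²
I(O) = 2*O*(-4 + O + O²) (I(O) = (O + (-4 + O²))*(O + O) = (-4 + O + O²)*(2*O) = 2*O*(-4 + O + O²))
-1*(-42) + √(1/(I(2) - 15) - 4) = -1*(-42) + √(1/(2*2*(-4 + 2 + 2²) - 15) - 4) = 42 + √(1/(2*2*(-4 + 2 + 4) - 15) - 4) = 42 + √(1/(2*2*2 - 15) - 4) = 42 + √(1/(8 - 15) - 4) = 42 + √(1/(-7) - 4) = 42 + √(-⅐ - 4) = 42 + √(-29/7) = 42 + I*√203/7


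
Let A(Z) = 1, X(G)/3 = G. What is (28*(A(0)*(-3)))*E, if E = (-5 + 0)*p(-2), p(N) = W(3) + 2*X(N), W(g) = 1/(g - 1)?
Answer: -4830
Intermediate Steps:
W(g) = 1/(-1 + g)
X(G) = 3*G
p(N) = ½ + 6*N (p(N) = 1/(-1 + 3) + 2*(3*N) = 1/2 + 6*N = ½ + 6*N)
E = 115/2 (E = (-5 + 0)*(½ + 6*(-2)) = -5*(½ - 12) = -5*(-23/2) = 115/2 ≈ 57.500)
(28*(A(0)*(-3)))*E = (28*(1*(-3)))*(115/2) = (28*(-3))*(115/2) = -84*115/2 = -4830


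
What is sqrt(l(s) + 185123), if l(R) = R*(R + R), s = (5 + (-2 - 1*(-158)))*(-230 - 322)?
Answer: sqrt(15796649891) ≈ 1.2568e+5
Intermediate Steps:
s = -88872 (s = (5 + (-2 + 158))*(-552) = (5 + 156)*(-552) = 161*(-552) = -88872)
l(R) = 2*R**2 (l(R) = R*(2*R) = 2*R**2)
sqrt(l(s) + 185123) = sqrt(2*(-88872)**2 + 185123) = sqrt(2*7898232384 + 185123) = sqrt(15796464768 + 185123) = sqrt(15796649891)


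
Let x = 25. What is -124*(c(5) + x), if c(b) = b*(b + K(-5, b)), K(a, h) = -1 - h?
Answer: -2480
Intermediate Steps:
c(b) = -b (c(b) = b*(b + (-1 - b)) = b*(-1) = -b)
-124*(c(5) + x) = -124*(-1*5 + 25) = -124*(-5 + 25) = -124*20 = -2480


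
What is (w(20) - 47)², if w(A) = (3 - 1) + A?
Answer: 625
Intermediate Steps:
w(A) = 2 + A
(w(20) - 47)² = ((2 + 20) - 47)² = (22 - 47)² = (-25)² = 625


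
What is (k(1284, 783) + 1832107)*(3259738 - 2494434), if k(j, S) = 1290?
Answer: 1403106057688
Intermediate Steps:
(k(1284, 783) + 1832107)*(3259738 - 2494434) = (1290 + 1832107)*(3259738 - 2494434) = 1833397*765304 = 1403106057688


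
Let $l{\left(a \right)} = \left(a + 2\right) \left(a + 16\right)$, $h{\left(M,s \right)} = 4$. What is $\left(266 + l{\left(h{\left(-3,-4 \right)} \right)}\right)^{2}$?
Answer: $148996$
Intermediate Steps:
$l{\left(a \right)} = \left(2 + a\right) \left(16 + a\right)$
$\left(266 + l{\left(h{\left(-3,-4 \right)} \right)}\right)^{2} = \left(266 + \left(32 + 4^{2} + 18 \cdot 4\right)\right)^{2} = \left(266 + \left(32 + 16 + 72\right)\right)^{2} = \left(266 + 120\right)^{2} = 386^{2} = 148996$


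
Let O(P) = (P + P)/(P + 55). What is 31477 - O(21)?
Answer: 1196105/38 ≈ 31476.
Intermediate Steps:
O(P) = 2*P/(55 + P) (O(P) = (2*P)/(55 + P) = 2*P/(55 + P))
31477 - O(21) = 31477 - 2*21/(55 + 21) = 31477 - 2*21/76 = 31477 - 1*21/38 = 31477 - 21/38 = 1196105/38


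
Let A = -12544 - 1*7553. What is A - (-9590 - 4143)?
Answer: -6364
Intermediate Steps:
A = -20097 (A = -12544 - 7553 = -20097)
A - (-9590 - 4143) = -20097 - (-9590 - 4143) = -20097 - 1*(-13733) = -20097 + 13733 = -6364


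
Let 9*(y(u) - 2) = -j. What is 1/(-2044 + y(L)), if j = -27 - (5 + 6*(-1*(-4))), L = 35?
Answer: -9/18322 ≈ -0.00049121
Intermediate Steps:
j = -56 (j = -27 - (5 + 6*4) = -27 - (5 + 24) = -27 - 1*29 = -27 - 29 = -56)
y(u) = 74/9 (y(u) = 2 + (-1*(-56))/9 = 2 + (⅑)*56 = 2 + 56/9 = 74/9)
1/(-2044 + y(L)) = 1/(-2044 + 74/9) = 1/(-18322/9) = -9/18322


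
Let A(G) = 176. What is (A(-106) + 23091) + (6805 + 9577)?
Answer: 39649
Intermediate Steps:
(A(-106) + 23091) + (6805 + 9577) = (176 + 23091) + (6805 + 9577) = 23267 + 16382 = 39649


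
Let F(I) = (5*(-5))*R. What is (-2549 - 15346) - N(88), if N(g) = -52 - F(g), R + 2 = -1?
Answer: -17768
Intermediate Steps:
R = -3 (R = -2 - 1 = -3)
F(I) = 75 (F(I) = (5*(-5))*(-3) = -25*(-3) = 75)
N(g) = -127 (N(g) = -52 - 1*75 = -52 - 75 = -127)
(-2549 - 15346) - N(88) = (-2549 - 15346) - 1*(-127) = -17895 + 127 = -17768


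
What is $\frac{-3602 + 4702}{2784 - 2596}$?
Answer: $\frac{275}{47} \approx 5.8511$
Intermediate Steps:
$\frac{-3602 + 4702}{2784 - 2596} = \frac{1100}{188} = 1100 \cdot \frac{1}{188} = \frac{275}{47}$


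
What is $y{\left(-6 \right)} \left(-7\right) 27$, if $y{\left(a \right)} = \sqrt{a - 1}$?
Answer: $- 189 i \sqrt{7} \approx - 500.05 i$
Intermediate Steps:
$y{\left(a \right)} = \sqrt{-1 + a}$
$y{\left(-6 \right)} \left(-7\right) 27 = \sqrt{-1 - 6} \left(-7\right) 27 = \sqrt{-7} \left(-7\right) 27 = i \sqrt{7} \left(-7\right) 27 = - 7 i \sqrt{7} \cdot 27 = - 189 i \sqrt{7}$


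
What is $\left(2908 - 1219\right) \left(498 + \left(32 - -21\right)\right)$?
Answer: $930639$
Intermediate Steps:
$\left(2908 - 1219\right) \left(498 + \left(32 - -21\right)\right) = 1689 \left(498 + \left(32 + 21\right)\right) = 1689 \left(498 + 53\right) = 1689 \cdot 551 = 930639$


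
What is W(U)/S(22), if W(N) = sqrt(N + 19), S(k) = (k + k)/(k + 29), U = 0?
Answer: 51*sqrt(19)/44 ≈ 5.0524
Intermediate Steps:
S(k) = 2*k/(29 + k) (S(k) = (2*k)/(29 + k) = 2*k/(29 + k))
W(N) = sqrt(19 + N)
W(U)/S(22) = sqrt(19 + 0)/((2*22/(29 + 22))) = sqrt(19)/((2*22/51)) = sqrt(19)/((2*22*(1/51))) = sqrt(19)/(44/51) = sqrt(19)*(51/44) = 51*sqrt(19)/44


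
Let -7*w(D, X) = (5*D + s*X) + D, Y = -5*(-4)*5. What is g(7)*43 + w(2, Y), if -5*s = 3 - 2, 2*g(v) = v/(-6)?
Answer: -2011/84 ≈ -23.940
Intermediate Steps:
g(v) = -v/12 (g(v) = (v/(-6))/2 = (v*(-1/6))/2 = (-v/6)/2 = -v/12)
s = -1/5 (s = -(3 - 2)/5 = -1/5*1 = -1/5 ≈ -0.20000)
Y = 100 (Y = 20*5 = 100)
w(D, X) = -6*D/7 + X/35 (w(D, X) = -((5*D - X/5) + D)/7 = -(6*D - X/5)/7 = -6*D/7 + X/35)
g(7)*43 + w(2, Y) = -1/12*7*43 + (-6/7*2 + (1/35)*100) = -7/12*43 + (-12/7 + 20/7) = -301/12 + 8/7 = -2011/84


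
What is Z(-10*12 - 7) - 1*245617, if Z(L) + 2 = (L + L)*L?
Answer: -213361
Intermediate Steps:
Z(L) = -2 + 2*L² (Z(L) = -2 + (L + L)*L = -2 + (2*L)*L = -2 + 2*L²)
Z(-10*12 - 7) - 1*245617 = (-2 + 2*(-10*12 - 7)²) - 1*245617 = (-2 + 2*(-120 - 7)²) - 245617 = (-2 + 2*(-127)²) - 245617 = (-2 + 2*16129) - 245617 = (-2 + 32258) - 245617 = 32256 - 245617 = -213361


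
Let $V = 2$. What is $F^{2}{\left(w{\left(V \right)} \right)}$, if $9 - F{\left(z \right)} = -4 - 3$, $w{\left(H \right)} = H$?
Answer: $256$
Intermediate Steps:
$F{\left(z \right)} = 16$ ($F{\left(z \right)} = 9 - \left(-4 - 3\right) = 9 - -7 = 9 + 7 = 16$)
$F^{2}{\left(w{\left(V \right)} \right)} = 16^{2} = 256$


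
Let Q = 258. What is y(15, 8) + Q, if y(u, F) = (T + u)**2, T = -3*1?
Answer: 402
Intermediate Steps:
T = -3
y(u, F) = (-3 + u)**2
y(15, 8) + Q = (-3 + 15)**2 + 258 = 12**2 + 258 = 144 + 258 = 402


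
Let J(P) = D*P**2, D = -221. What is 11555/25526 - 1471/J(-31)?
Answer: 2491611201/5421237406 ≈ 0.45960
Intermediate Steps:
J(P) = -221*P**2
11555/25526 - 1471/J(-31) = 11555/25526 - 1471/((-221*(-31)**2)) = 11555*(1/25526) - 1471/((-221*961)) = 11555/25526 - 1471/(-212381) = 11555/25526 - 1471*(-1/212381) = 11555/25526 + 1471/212381 = 2491611201/5421237406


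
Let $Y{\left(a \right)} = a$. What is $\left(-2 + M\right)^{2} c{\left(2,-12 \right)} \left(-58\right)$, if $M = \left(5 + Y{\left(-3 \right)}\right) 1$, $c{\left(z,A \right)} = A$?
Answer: $0$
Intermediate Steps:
$M = 2$ ($M = \left(5 - 3\right) 1 = 2 \cdot 1 = 2$)
$\left(-2 + M\right)^{2} c{\left(2,-12 \right)} \left(-58\right) = \left(-2 + 2\right)^{2} \left(-12\right) \left(-58\right) = 0^{2} \left(-12\right) \left(-58\right) = 0 \left(-12\right) \left(-58\right) = 0 \left(-58\right) = 0$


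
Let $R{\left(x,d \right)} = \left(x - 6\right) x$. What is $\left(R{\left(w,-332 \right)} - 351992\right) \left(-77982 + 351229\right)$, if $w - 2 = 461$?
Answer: $-38364152047$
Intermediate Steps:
$w = 463$ ($w = 2 + 461 = 463$)
$R{\left(x,d \right)} = x \left(-6 + x\right)$ ($R{\left(x,d \right)} = \left(-6 + x\right) x = x \left(-6 + x\right)$)
$\left(R{\left(w,-332 \right)} - 351992\right) \left(-77982 + 351229\right) = \left(463 \left(-6 + 463\right) - 351992\right) \left(-77982 + 351229\right) = \left(463 \cdot 457 - 351992\right) 273247 = \left(211591 - 351992\right) 273247 = \left(-140401\right) 273247 = -38364152047$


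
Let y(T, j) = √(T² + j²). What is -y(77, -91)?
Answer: -7*√290 ≈ -119.21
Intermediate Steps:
-y(77, -91) = -√(77² + (-91)²) = -√(5929 + 8281) = -√14210 = -7*√290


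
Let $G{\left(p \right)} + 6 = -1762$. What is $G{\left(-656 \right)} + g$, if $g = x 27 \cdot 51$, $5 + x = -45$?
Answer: $-70618$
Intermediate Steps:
$x = -50$ ($x = -5 - 45 = -50$)
$g = -68850$ ($g = \left(-50\right) 27 \cdot 51 = \left(-1350\right) 51 = -68850$)
$G{\left(p \right)} = -1768$ ($G{\left(p \right)} = -6 - 1762 = -1768$)
$G{\left(-656 \right)} + g = -1768 - 68850 = -70618$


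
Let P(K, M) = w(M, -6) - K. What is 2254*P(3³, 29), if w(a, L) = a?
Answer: 4508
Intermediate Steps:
P(K, M) = M - K
2254*P(3³, 29) = 2254*(29 - 1*3³) = 2254*(29 - 1*27) = 2254*(29 - 27) = 2254*2 = 4508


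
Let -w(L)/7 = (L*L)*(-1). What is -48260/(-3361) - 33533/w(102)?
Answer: 3401974867/244774908 ≈ 13.898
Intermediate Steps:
w(L) = 7*L**2 (w(L) = -7*L*L*(-1) = -7*L**2*(-1) = -(-7)*L**2 = 7*L**2)
-48260/(-3361) - 33533/w(102) = -48260/(-3361) - 33533/(7*102**2) = -48260*(-1/3361) - 33533/(7*10404) = 48260/3361 - 33533/72828 = 3401974867/244774908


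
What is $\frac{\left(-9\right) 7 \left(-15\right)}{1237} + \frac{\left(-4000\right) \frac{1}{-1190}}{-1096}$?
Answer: $\frac{15344485}{20166811} \approx 0.76088$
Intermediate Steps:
$\frac{\left(-9\right) 7 \left(-15\right)}{1237} + \frac{\left(-4000\right) \frac{1}{-1190}}{-1096} = \left(-63\right) \left(-15\right) \frac{1}{1237} + \left(-4000\right) \left(- \frac{1}{1190}\right) \left(- \frac{1}{1096}\right) = 945 \cdot \frac{1}{1237} + \frac{400}{119} \left(- \frac{1}{1096}\right) = \frac{945}{1237} - \frac{50}{16303} = \frac{15344485}{20166811}$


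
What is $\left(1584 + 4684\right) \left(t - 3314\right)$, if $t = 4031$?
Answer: $4494156$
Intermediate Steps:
$\left(1584 + 4684\right) \left(t - 3314\right) = \left(1584 + 4684\right) \left(4031 - 3314\right) = 6268 \cdot 717 = 4494156$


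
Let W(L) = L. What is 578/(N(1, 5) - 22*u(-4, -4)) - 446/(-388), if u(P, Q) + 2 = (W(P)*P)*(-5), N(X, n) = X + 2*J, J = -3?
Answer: 513309/349006 ≈ 1.4708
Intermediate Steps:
N(X, n) = -6 + X (N(X, n) = X + 2*(-3) = X - 6 = -6 + X)
u(P, Q) = -2 - 5*P² (u(P, Q) = -2 + (P*P)*(-5) = -2 + P²*(-5) = -2 - 5*P²)
578/(N(1, 5) - 22*u(-4, -4)) - 446/(-388) = 578/((-6 + 1) - 22*(-2 - 5*(-4)²)) - 446/(-388) = 578/(-5 - 22*(-2 - 5*16)) - 446*(-1/388) = 578/(-5 - 22*(-2 - 80)) + 223/194 = 578/(-5 - 22*(-82)) + 223/194 = 578/(-5 + 1804) + 223/194 = 578/1799 + 223/194 = 513309/349006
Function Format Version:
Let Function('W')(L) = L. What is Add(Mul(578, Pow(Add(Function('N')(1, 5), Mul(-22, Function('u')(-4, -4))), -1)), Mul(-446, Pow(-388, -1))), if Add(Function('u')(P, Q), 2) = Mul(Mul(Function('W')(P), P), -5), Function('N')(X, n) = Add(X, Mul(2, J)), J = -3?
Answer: Rational(513309, 349006) ≈ 1.4708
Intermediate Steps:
Function('N')(X, n) = Add(-6, X) (Function('N')(X, n) = Add(X, Mul(2, -3)) = Add(X, -6) = Add(-6, X))
Function('u')(P, Q) = Add(-2, Mul(-5, Pow(P, 2))) (Function('u')(P, Q) = Add(-2, Mul(Mul(P, P), -5)) = Add(-2, Mul(Pow(P, 2), -5)) = Add(-2, Mul(-5, Pow(P, 2))))
Add(Mul(578, Pow(Add(Function('N')(1, 5), Mul(-22, Function('u')(-4, -4))), -1)), Mul(-446, Pow(-388, -1))) = Add(Mul(578, Pow(Add(Add(-6, 1), Mul(-22, Add(-2, Mul(-5, Pow(-4, 2))))), -1)), Mul(-446, Pow(-388, -1))) = Add(Mul(578, Pow(Add(-5, Mul(-22, Add(-2, Mul(-5, 16)))), -1)), Mul(-446, Rational(-1, 388))) = Add(Mul(578, Pow(Add(-5, Mul(-22, Add(-2, -80))), -1)), Rational(223, 194)) = Add(Mul(578, Pow(Add(-5, Mul(-22, -82)), -1)), Rational(223, 194)) = Add(Mul(578, Pow(Add(-5, 1804), -1)), Rational(223, 194)) = Add(Mul(578, Pow(1799, -1)), Rational(223, 194)) = Add(Mul(578, Rational(1, 1799)), Rational(223, 194)) = Add(Rational(578, 1799), Rational(223, 194)) = Rational(513309, 349006)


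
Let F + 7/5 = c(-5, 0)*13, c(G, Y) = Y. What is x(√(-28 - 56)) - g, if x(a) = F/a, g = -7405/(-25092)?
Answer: -7405/25092 + I*√21/30 ≈ -0.29511 + 0.15275*I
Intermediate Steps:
g = 7405/25092 (g = -7405*(-1/25092) = 7405/25092 ≈ 0.29511)
F = -7/5 (F = -7/5 + 0*13 = -7/5 + 0 = -7/5 ≈ -1.4000)
x(a) = -7/(5*a)
x(√(-28 - 56)) - g = -7/(5*√(-28 - 56)) - 1*7405/25092 = -7*(-I*√21/42)/5 - 7405/25092 = -(-1)*I*√21/30 - 7405/25092 = I*√21/30 - 7405/25092 = -7405/25092 + I*√21/30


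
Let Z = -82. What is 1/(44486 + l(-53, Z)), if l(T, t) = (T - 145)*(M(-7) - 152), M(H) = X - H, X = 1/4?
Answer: 2/146293 ≈ 1.3671e-5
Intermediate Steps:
X = ¼ ≈ 0.25000
M(H) = ¼ - H
l(T, t) = 83955/4 - 579*T/4 (l(T, t) = (T - 145)*((¼ - 1*(-7)) - 152) = (-145 + T)*((¼ + 7) - 152) = (-145 + T)*(29/4 - 152) = (-145 + T)*(-579/4) = 83955/4 - 579*T/4)
1/(44486 + l(-53, Z)) = 1/(44486 + (83955/4 - 579/4*(-53))) = 1/(44486 + (83955/4 + 30687/4)) = 1/(44486 + 57321/2) = 1/(146293/2) = 2/146293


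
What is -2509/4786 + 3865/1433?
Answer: 14902493/6858338 ≈ 2.1729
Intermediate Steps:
-2509/4786 + 3865/1433 = 14902493/6858338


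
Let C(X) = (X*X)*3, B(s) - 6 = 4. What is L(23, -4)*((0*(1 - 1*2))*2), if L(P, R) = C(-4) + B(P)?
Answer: 0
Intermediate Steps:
B(s) = 10 (B(s) = 6 + 4 = 10)
C(X) = 3*X² (C(X) = X²*3 = 3*X²)
L(P, R) = 58 (L(P, R) = 3*(-4)² + 10 = 3*16 + 10 = 48 + 10 = 58)
L(23, -4)*((0*(1 - 1*2))*2) = 58*((0*(1 - 1*2))*2) = 58*((0*(1 - 2))*2) = 58*((0*(-1))*2) = 58*(0*2) = 58*0 = 0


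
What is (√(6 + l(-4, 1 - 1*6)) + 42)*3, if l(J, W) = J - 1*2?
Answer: 126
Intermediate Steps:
l(J, W) = -2 + J (l(J, W) = J - 2 = -2 + J)
(√(6 + l(-4, 1 - 1*6)) + 42)*3 = (√(6 + (-2 - 4)) + 42)*3 = (√(6 - 6) + 42)*3 = (√0 + 42)*3 = (0 + 42)*3 = 42*3 = 126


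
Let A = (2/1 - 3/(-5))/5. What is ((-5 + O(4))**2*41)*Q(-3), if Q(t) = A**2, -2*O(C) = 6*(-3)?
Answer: 110864/625 ≈ 177.38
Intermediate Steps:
O(C) = 9 (O(C) = -3*(-3) = -1/2*(-18) = 9)
A = 13/25 (A = (2*1 - 3*(-1/5))*(1/5) = (2 + 3/5)*(1/5) = (13/5)*(1/5) = 13/25 ≈ 0.52000)
Q(t) = 169/625 (Q(t) = (13/25)**2 = 169/625)
((-5 + O(4))**2*41)*Q(-3) = ((-5 + 9)**2*41)*(169/625) = (4**2*41)*(169/625) = (16*41)*(169/625) = 656*(169/625) = 110864/625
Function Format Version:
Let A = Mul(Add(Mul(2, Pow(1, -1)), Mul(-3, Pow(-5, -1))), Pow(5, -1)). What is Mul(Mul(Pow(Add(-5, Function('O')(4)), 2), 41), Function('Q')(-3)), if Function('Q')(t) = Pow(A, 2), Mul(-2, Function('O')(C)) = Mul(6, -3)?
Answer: Rational(110864, 625) ≈ 177.38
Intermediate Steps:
Function('O')(C) = 9 (Function('O')(C) = Mul(Rational(-1, 2), Mul(6, -3)) = Mul(Rational(-1, 2), -18) = 9)
A = Rational(13, 25) (A = Mul(Add(Mul(2, 1), Mul(-3, Rational(-1, 5))), Rational(1, 5)) = Mul(Add(2, Rational(3, 5)), Rational(1, 5)) = Mul(Rational(13, 5), Rational(1, 5)) = Rational(13, 25) ≈ 0.52000)
Function('Q')(t) = Rational(169, 625) (Function('Q')(t) = Pow(Rational(13, 25), 2) = Rational(169, 625))
Mul(Mul(Pow(Add(-5, Function('O')(4)), 2), 41), Function('Q')(-3)) = Mul(Mul(Pow(Add(-5, 9), 2), 41), Rational(169, 625)) = Mul(Mul(Pow(4, 2), 41), Rational(169, 625)) = Mul(Mul(16, 41), Rational(169, 625)) = Mul(656, Rational(169, 625)) = Rational(110864, 625)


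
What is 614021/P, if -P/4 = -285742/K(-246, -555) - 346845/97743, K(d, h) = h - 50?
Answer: -12103278011605/36959252108 ≈ -327.48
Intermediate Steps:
K(d, h) = -50 + h
P = -36959252108/19711505 (P = -4*(-285742/(-50 - 555) - 346845/97743) = -4*(-285742/(-605) - 346845*1/97743) = -4*(-285742*(-1/605) - 115615/32581) = -4*(285742/605 - 115615/32581) = -4*9239813027/19711505 = -36959252108/19711505 ≈ -1875.0)
614021/P = 614021/(-36959252108/19711505) = 614021*(-19711505/36959252108) = -12103278011605/36959252108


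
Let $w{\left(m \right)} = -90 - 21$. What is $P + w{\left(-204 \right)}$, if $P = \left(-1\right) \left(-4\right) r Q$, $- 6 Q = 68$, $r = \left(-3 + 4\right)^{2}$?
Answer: $- \frac{469}{3} \approx -156.33$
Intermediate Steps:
$w{\left(m \right)} = -111$
$r = 1$ ($r = 1^{2} = 1$)
$Q = - \frac{34}{3}$ ($Q = \left(- \frac{1}{6}\right) 68 = - \frac{34}{3} \approx -11.333$)
$P = - \frac{136}{3}$ ($P = \left(-1\right) \left(-4\right) 1 \left(- \frac{34}{3}\right) = 4 \cdot 1 \left(- \frac{34}{3}\right) = 4 \left(- \frac{34}{3}\right) = - \frac{136}{3} \approx -45.333$)
$P + w{\left(-204 \right)} = - \frac{136}{3} - 111 = - \frac{469}{3}$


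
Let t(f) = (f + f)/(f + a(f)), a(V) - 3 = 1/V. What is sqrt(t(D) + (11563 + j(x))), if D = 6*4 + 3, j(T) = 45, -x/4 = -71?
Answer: 7*sqrt(155836894)/811 ≈ 107.75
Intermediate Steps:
x = 284 (x = -4*(-71) = 284)
a(V) = 3 + 1/V
D = 27 (D = 24 + 3 = 27)
t(f) = 2*f/(3 + f + 1/f) (t(f) = (f + f)/(f + (3 + 1/f)) = (2*f)/(3 + f + 1/f) = 2*f/(3 + f + 1/f))
sqrt(t(D) + (11563 + j(x))) = sqrt(2*27**2/(1 + 27**2 + 3*27) + (11563 + 45)) = sqrt(2*729/(1 + 729 + 81) + 11608) = sqrt(2*729/811 + 11608) = sqrt(2*729*(1/811) + 11608) = sqrt(1458/811 + 11608) = sqrt(9415546/811) = 7*sqrt(155836894)/811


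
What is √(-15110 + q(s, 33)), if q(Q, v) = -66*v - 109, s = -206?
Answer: 3*I*√1933 ≈ 131.9*I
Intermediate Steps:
q(Q, v) = -109 - 66*v
√(-15110 + q(s, 33)) = √(-15110 + (-109 - 66*33)) = √(-15110 + (-109 - 2178)) = √(-15110 - 2287) = √(-17397) = 3*I*√1933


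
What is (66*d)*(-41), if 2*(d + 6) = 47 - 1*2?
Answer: -44649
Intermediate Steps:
d = 33/2 (d = -6 + (47 - 1*2)/2 = -6 + (47 - 2)/2 = -6 + (1/2)*45 = -6 + 45/2 = 33/2 ≈ 16.500)
(66*d)*(-41) = (66*(33/2))*(-41) = 1089*(-41) = -44649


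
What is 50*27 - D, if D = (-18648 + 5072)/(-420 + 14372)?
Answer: 2356097/1744 ≈ 1351.0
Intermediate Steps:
D = -1697/1744 (D = -13576/13952 = -13576*1/13952 = -1697/1744 ≈ -0.97305)
50*27 - D = 50*27 - 1*(-1697/1744) = 1350 + 1697/1744 = 2356097/1744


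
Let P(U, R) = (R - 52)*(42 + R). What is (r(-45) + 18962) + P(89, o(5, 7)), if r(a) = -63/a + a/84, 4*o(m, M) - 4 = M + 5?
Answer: 2345681/140 ≈ 16755.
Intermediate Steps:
o(m, M) = 9/4 + M/4 (o(m, M) = 1 + (M + 5)/4 = 1 + (5 + M)/4 = 1 + (5/4 + M/4) = 9/4 + M/4)
P(U, R) = (-52 + R)*(42 + R)
r(a) = -63/a + a/84 (r(a) = -63/a + a*(1/84) = -63/a + a/84)
(r(-45) + 18962) + P(89, o(5, 7)) = ((-63/(-45) + (1/84)*(-45)) + 18962) + (-2184 + (9/4 + (1/4)*7)**2 - 10*(9/4 + (1/4)*7)) = ((-63*(-1/45) - 15/28) + 18962) + (-2184 + (9/4 + 7/4)**2 - 10*(9/4 + 7/4)) = ((7/5 - 15/28) + 18962) + (-2184 + 4**2 - 10*4) = (121/140 + 18962) + (-2184 + 16 - 40) = 2654801/140 - 2208 = 2345681/140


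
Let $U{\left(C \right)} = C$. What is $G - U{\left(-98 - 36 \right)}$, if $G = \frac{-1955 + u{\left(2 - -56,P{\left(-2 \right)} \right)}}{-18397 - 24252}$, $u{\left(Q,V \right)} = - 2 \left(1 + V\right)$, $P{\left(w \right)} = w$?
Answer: $\frac{5716919}{42649} \approx 134.05$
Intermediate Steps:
$u{\left(Q,V \right)} = -2 - 2 V$
$G = \frac{1953}{42649}$ ($G = \frac{-1955 - -2}{-18397 - 24252} = \frac{-1955 + \left(-2 + 4\right)}{-42649} = \left(-1955 + 2\right) \left(- \frac{1}{42649}\right) = \left(-1953\right) \left(- \frac{1}{42649}\right) = \frac{1953}{42649} \approx 0.045792$)
$G - U{\left(-98 - 36 \right)} = \frac{1953}{42649} - \left(-98 - 36\right) = \frac{1953}{42649} - -134 = \frac{1953}{42649} + 134 = \frac{5716919}{42649}$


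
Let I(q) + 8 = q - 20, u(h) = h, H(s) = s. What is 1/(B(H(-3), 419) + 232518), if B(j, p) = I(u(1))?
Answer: 1/232491 ≈ 4.3012e-6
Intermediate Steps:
I(q) = -28 + q (I(q) = -8 + (q - 20) = -8 + (-20 + q) = -28 + q)
B(j, p) = -27 (B(j, p) = -28 + 1 = -27)
1/(B(H(-3), 419) + 232518) = 1/(-27 + 232518) = 1/232491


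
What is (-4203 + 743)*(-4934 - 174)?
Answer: 17673680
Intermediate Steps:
(-4203 + 743)*(-4934 - 174) = -3460*(-5108) = 17673680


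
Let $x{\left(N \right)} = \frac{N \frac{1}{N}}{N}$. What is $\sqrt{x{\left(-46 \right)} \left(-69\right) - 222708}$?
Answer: $\frac{i \sqrt{890826}}{2} \approx 471.92 i$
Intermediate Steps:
$x{\left(N \right)} = \frac{1}{N}$ ($x{\left(N \right)} = 1 \frac{1}{N} = \frac{1}{N}$)
$\sqrt{x{\left(-46 \right)} \left(-69\right) - 222708} = \sqrt{\frac{1}{-46} \left(-69\right) - 222708} = \sqrt{\left(- \frac{1}{46}\right) \left(-69\right) - 222708} = \sqrt{\frac{3}{2} - 222708} = \sqrt{- \frac{445413}{2}} = \frac{i \sqrt{890826}}{2}$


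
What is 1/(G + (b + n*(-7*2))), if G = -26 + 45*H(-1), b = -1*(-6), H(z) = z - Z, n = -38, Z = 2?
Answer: 1/377 ≈ 0.0026525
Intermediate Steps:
H(z) = -2 + z (H(z) = z - 1*2 = z - 2 = -2 + z)
b = 6
G = -161 (G = -26 + 45*(-2 - 1) = -26 + 45*(-3) = -26 - 135 = -161)
1/(G + (b + n*(-7*2))) = 1/(-161 + (6 - (-266)*2)) = 1/(-161 + (6 - 38*(-14))) = 1/(-161 + (6 + 532)) = 1/(-161 + 538) = 1/377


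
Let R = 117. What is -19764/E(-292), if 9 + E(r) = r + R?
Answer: 4941/46 ≈ 107.41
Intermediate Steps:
E(r) = 108 + r (E(r) = -9 + (r + 117) = -9 + (117 + r) = 108 + r)
-19764/E(-292) = -19764/(108 - 292) = -19764/(-184) = -19764*(-1/184) = 4941/46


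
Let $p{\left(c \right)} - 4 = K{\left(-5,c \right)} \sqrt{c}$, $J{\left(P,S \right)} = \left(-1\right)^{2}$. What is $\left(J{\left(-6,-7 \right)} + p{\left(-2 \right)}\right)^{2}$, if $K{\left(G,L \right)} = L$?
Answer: $17 - 20 i \sqrt{2} \approx 17.0 - 28.284 i$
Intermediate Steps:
$J{\left(P,S \right)} = 1$
$p{\left(c \right)} = 4 + c^{\frac{3}{2}}$ ($p{\left(c \right)} = 4 + c \sqrt{c} = 4 + c^{\frac{3}{2}}$)
$\left(J{\left(-6,-7 \right)} + p{\left(-2 \right)}\right)^{2} = \left(1 + \left(4 + \left(-2\right)^{\frac{3}{2}}\right)\right)^{2} = \left(1 + \left(4 - 2 i \sqrt{2}\right)\right)^{2} = \left(5 - 2 i \sqrt{2}\right)^{2}$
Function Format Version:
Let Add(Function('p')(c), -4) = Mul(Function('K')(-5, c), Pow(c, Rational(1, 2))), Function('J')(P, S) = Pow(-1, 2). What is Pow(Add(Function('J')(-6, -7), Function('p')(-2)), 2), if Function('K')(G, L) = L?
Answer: Add(17, Mul(-20, I, Pow(2, Rational(1, 2)))) ≈ Add(17.000, Mul(-28.284, I))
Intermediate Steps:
Function('J')(P, S) = 1
Function('p')(c) = Add(4, Pow(c, Rational(3, 2))) (Function('p')(c) = Add(4, Mul(c, Pow(c, Rational(1, 2)))) = Add(4, Pow(c, Rational(3, 2))))
Pow(Add(Function('J')(-6, -7), Function('p')(-2)), 2) = Pow(Add(1, Add(4, Pow(-2, Rational(3, 2)))), 2) = Pow(Add(1, Add(4, Mul(-2, I, Pow(2, Rational(1, 2))))), 2) = Pow(Add(5, Mul(-2, I, Pow(2, Rational(1, 2)))), 2)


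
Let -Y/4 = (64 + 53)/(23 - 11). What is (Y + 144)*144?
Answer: 15120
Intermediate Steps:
Y = -39 (Y = -4*(64 + 53)/(23 - 11) = -468/12 = -4*39/4 = -39)
(Y + 144)*144 = (-39 + 144)*144 = 105*144 = 15120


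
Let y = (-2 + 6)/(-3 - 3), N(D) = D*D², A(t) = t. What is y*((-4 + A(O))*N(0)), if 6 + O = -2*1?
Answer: 0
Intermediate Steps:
O = -8 (O = -6 - 2*1 = -6 - 2 = -8)
N(D) = D³
y = -⅔ (y = 4/(-6) = 4*(-⅙) = -⅔ ≈ -0.66667)
y*((-4 + A(O))*N(0)) = -2*(-4 - 8)*0³/3 = -(-8)*0 = -⅔*0 = 0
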